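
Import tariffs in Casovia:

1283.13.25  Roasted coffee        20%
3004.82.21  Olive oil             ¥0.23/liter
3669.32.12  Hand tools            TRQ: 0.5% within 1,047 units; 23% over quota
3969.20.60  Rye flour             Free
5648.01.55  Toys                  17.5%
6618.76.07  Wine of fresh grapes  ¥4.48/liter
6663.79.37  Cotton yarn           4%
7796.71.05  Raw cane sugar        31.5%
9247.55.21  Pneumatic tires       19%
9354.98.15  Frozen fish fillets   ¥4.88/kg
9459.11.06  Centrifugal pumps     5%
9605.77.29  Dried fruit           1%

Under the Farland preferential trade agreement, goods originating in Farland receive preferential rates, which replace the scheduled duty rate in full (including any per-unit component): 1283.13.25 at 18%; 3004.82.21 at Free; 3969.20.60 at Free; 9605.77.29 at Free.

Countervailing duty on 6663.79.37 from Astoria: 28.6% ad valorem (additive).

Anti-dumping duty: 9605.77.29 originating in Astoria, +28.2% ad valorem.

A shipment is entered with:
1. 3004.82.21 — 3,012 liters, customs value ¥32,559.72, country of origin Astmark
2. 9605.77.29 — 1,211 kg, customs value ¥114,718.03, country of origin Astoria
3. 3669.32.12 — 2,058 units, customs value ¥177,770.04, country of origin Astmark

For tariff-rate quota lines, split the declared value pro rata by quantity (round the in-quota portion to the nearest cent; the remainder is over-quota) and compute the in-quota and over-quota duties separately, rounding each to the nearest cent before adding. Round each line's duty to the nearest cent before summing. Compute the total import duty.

Line 1 (3004.82.21, Astmark, 3,012 liters, ¥32,559.72):
Base rate for 3004.82.21 is ¥0.23/liter.
3004.82.21 has an FTA preferential rate, but origin Astmark is not Farland; base rate stands.
Duty = 3,012 × ¥0.23 = ¥692.76.
Line 2 (9605.77.29, Astoria, 1,211 kg, ¥114,718.03):
Base rate for 9605.77.29 is 1%.
9605.77.29 has an FTA preferential rate, but origin Astoria is not Farland; base rate stands.
Additional duty on 9605.77.29 from Astoria: +28.2%. Applied ad valorem rate: 1% + 28.2% = 29.2%.
Duty = ¥114,718.03 × 29.2% = ¥33,497.66.
Line 3 (3669.32.12, Astmark, 2,058 units, ¥177,770.04):
Code 3669.32.12 is under a tariff-rate quota (threshold 1,047 units). In-quota: 1,047 units at 0.5%; over-quota: 1,011 units at 23%.
Pro-rata value split: in-quota = ¥177,770.04 × 1,047/2,058 = ¥90,439.86; over-quota = ¥177,770.04 − ¥90,439.86 = ¥87,330.18.
In-quota duty = ¥90,439.86 × 0.5% = ¥452.20. Over-quota duty = ¥87,330.18 × 23% = ¥20,085.94.
Line duty = ¥452.20 + ¥20,085.94 = ¥20,538.14.
Total = ¥692.76 + ¥33,497.66 + ¥20,538.14 = ¥54,728.56.

¥54,728.56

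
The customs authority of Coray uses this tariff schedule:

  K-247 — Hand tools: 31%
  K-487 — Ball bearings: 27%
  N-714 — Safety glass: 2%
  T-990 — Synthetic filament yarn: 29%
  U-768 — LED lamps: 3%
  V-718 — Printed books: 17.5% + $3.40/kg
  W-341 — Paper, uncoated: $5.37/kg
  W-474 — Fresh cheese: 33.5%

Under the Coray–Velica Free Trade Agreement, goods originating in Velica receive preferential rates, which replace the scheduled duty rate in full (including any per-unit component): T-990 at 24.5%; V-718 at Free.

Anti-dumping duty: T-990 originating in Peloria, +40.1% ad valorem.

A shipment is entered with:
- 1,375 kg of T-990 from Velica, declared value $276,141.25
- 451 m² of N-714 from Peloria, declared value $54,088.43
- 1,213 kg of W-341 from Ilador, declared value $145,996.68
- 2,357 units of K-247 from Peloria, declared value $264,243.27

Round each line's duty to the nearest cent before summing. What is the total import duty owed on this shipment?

$157,165.60

Line 1 (T-990, Velica, 1,375 kg, $276,141.25):
Base rate for T-990 is 29%.
Origin Velica qualifies under the Coray–Velica agreement and T-990 is covered: preferential rate 24.5% applies instead.
The additional-duty order on T-990 targets Peloria, not Velica; it does not apply.
Duty = $276,141.25 × 24.5% = $67,654.61.
Line 2 (N-714, Peloria, 451 m², $54,088.43):
Base rate for N-714 is 2%.
Duty = $54,088.43 × 2% = $1,081.77.
Line 3 (W-341, Ilador, 1,213 kg, $145,996.68):
Base rate for W-341 is $5.37/kg.
Duty = 1,213 × $5.37 = $6,513.81.
Line 4 (K-247, Peloria, 2,357 units, $264,243.27):
Base rate for K-247 is 31%.
Duty = $264,243.27 × 31% = $81,915.41.
Total = $67,654.61 + $1,081.77 + $6,513.81 + $81,915.41 = $157,165.60.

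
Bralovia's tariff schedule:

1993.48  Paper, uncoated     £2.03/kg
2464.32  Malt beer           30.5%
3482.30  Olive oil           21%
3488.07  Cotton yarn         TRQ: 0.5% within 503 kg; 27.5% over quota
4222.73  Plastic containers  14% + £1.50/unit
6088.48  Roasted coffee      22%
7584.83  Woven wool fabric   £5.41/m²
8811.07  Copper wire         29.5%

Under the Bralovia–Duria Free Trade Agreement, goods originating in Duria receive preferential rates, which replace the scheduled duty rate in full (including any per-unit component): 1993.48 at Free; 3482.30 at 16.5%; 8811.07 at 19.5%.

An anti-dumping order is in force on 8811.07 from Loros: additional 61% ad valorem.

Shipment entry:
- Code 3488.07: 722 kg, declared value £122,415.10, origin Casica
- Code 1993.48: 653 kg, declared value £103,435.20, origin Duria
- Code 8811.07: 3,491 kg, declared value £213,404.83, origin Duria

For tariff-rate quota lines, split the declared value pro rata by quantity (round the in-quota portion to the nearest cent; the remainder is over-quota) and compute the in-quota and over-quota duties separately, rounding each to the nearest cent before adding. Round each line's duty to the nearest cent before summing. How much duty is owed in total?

Line 1 (3488.07, Casica, 722 kg, £122,415.10):
Code 3488.07 is under a tariff-rate quota (threshold 503 kg). In-quota: 503 kg at 0.5%; over-quota: 219 kg at 27.5%.
Pro-rata value split: in-quota = £122,415.10 × 503/722 = £85,283.65; over-quota = £122,415.10 − £85,283.65 = £37,131.45.
In-quota duty = £85,283.65 × 0.5% = £426.42. Over-quota duty = £37,131.45 × 27.5% = £10,211.15.
Line duty = £426.42 + £10,211.15 = £10,637.57.
Line 2 (1993.48, Duria, 653 kg, £103,435.20):
Base rate for 1993.48 is £2.03/kg.
Origin Duria qualifies under the Bralovia–Duria agreement and 1993.48 is covered: preferential rate Free applies instead.
Duty = £103,435.20 × 0% = £0.00.
Line 3 (8811.07, Duria, 3,491 kg, £213,404.83):
Base rate for 8811.07 is 29.5%.
Origin Duria qualifies under the Bralovia–Duria agreement and 8811.07 is covered: preferential rate 19.5% applies instead.
The additional-duty order on 8811.07 targets Loros, not Duria; it does not apply.
Duty = £213,404.83 × 19.5% = £41,613.94.
Total = £10,637.57 + £0.00 + £41,613.94 = £52,251.51.

£52,251.51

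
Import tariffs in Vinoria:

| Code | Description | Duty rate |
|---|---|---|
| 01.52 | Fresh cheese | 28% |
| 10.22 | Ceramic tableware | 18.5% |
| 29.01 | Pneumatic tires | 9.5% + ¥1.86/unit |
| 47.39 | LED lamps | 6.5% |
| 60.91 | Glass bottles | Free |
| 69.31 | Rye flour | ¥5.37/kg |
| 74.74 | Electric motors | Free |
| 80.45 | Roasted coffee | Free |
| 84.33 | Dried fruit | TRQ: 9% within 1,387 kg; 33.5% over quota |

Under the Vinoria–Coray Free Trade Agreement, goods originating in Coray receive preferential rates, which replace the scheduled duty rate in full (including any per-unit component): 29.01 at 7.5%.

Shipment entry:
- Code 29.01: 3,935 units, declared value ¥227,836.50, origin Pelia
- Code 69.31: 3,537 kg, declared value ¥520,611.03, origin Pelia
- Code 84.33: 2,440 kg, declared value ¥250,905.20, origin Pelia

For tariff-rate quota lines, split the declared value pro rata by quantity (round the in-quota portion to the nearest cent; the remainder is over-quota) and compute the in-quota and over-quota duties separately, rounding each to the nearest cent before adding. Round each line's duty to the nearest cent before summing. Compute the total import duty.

¥97,067.33

Line 1 (29.01, Pelia, 3,935 units, ¥227,836.50):
Base rate for 29.01 is 9.5% + ¥1.86/unit.
29.01 has an FTA preferential rate, but origin Pelia is not Coray; base rate stands.
Duty = ¥227,836.50 × 9.5% + 3,935 × ¥1.86 = ¥28,963.57.
Line 2 (69.31, Pelia, 3,537 kg, ¥520,611.03):
Base rate for 69.31 is ¥5.37/kg.
Duty = 3,537 × ¥5.37 = ¥18,993.69.
Line 3 (84.33, Pelia, 2,440 kg, ¥250,905.20):
Code 84.33 is under a tariff-rate quota (threshold 1,387 kg). In-quota: 1,387 kg at 9%; over-quota: 1,053 kg at 33.5%.
Pro-rata value split: in-quota = ¥250,905.20 × 1,387/2,440 = ¥142,625.21; over-quota = ¥250,905.20 − ¥142,625.21 = ¥108,279.99.
In-quota duty = ¥142,625.21 × 9% = ¥12,836.27. Over-quota duty = ¥108,279.99 × 33.5% = ¥36,273.80.
Line duty = ¥12,836.27 + ¥36,273.80 = ¥49,110.07.
Total = ¥28,963.57 + ¥18,993.69 + ¥49,110.07 = ¥97,067.33.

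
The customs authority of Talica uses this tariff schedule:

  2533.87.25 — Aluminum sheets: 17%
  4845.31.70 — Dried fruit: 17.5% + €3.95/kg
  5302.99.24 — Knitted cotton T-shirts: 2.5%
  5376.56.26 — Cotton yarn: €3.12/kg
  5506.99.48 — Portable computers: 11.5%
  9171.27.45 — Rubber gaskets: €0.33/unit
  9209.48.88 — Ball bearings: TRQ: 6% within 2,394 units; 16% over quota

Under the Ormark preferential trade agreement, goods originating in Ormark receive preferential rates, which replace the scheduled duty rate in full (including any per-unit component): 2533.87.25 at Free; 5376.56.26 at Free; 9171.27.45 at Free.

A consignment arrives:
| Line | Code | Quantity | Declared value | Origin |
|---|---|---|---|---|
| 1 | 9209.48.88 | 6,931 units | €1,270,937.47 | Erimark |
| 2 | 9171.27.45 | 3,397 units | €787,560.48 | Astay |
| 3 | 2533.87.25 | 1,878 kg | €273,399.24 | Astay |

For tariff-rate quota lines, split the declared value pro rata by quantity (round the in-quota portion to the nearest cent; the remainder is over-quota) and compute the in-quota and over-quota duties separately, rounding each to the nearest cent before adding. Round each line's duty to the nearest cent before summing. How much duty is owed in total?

€207,050.10

Line 1 (9209.48.88, Erimark, 6,931 units, €1,270,937.47):
Code 9209.48.88 is under a tariff-rate quota (threshold 2,394 units). In-quota: 2,394 units at 6%; over-quota: 4,537 units at 16%.
Pro-rata value split: in-quota = €1,270,937.47 × 2,394/6,931 = €438,987.78; over-quota = €1,270,937.47 − €438,987.78 = €831,949.69.
In-quota duty = €438,987.78 × 6% = €26,339.27. Over-quota duty = €831,949.69 × 16% = €133,111.95.
Line duty = €26,339.27 + €133,111.95 = €159,451.22.
Line 2 (9171.27.45, Astay, 3,397 units, €787,560.48):
Base rate for 9171.27.45 is €0.33/unit.
9171.27.45 has an FTA preferential rate, but origin Astay is not Ormark; base rate stands.
Duty = 3,397 × €0.33 = €1,121.01.
Line 3 (2533.87.25, Astay, 1,878 kg, €273,399.24):
Base rate for 2533.87.25 is 17%.
2533.87.25 has an FTA preferential rate, but origin Astay is not Ormark; base rate stands.
Duty = €273,399.24 × 17% = €46,477.87.
Total = €159,451.22 + €1,121.01 + €46,477.87 = €207,050.10.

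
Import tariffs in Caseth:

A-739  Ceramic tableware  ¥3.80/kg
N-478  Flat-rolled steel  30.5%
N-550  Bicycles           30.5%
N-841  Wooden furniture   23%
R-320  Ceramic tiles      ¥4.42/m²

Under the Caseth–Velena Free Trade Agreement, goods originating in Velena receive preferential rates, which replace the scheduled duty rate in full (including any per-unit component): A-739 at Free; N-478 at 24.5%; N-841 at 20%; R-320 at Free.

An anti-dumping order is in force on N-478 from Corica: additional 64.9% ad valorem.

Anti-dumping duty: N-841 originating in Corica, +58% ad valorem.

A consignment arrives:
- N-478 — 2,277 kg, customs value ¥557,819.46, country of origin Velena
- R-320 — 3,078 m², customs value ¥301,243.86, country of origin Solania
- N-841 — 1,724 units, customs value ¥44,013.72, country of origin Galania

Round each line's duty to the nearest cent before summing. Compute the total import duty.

¥160,393.69

Line 1 (N-478, Velena, 2,277 kg, ¥557,819.46):
Base rate for N-478 is 30.5%.
Origin Velena qualifies under the Caseth–Velena agreement and N-478 is covered: preferential rate 24.5% applies instead.
The additional-duty order on N-478 targets Corica, not Velena; it does not apply.
Duty = ¥557,819.46 × 24.5% = ¥136,665.77.
Line 2 (R-320, Solania, 3,078 m², ¥301,243.86):
Base rate for R-320 is ¥4.42/m².
R-320 has an FTA preferential rate, but origin Solania is not Velena; base rate stands.
Duty = 3,078 × ¥4.42 = ¥13,604.76.
Line 3 (N-841, Galania, 1,724 units, ¥44,013.72):
Base rate for N-841 is 23%.
N-841 has an FTA preferential rate, but origin Galania is not Velena; base rate stands.
The additional-duty order on N-841 targets Corica, not Galania; it does not apply.
Duty = ¥44,013.72 × 23% = ¥10,123.16.
Total = ¥136,665.77 + ¥13,604.76 + ¥10,123.16 = ¥160,393.69.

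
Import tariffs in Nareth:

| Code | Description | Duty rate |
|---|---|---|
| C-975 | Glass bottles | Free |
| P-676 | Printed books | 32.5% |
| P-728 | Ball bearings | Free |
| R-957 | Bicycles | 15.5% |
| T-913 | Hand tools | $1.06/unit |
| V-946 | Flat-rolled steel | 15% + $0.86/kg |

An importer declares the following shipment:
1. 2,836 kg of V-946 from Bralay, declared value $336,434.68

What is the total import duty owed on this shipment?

Line 1 (V-946, Bralay, 2,836 kg, $336,434.68):
Base rate for V-946 is 15% + $0.86/kg.
Duty = $336,434.68 × 15% + 2,836 × $0.86 = $52,904.16.

$52,904.16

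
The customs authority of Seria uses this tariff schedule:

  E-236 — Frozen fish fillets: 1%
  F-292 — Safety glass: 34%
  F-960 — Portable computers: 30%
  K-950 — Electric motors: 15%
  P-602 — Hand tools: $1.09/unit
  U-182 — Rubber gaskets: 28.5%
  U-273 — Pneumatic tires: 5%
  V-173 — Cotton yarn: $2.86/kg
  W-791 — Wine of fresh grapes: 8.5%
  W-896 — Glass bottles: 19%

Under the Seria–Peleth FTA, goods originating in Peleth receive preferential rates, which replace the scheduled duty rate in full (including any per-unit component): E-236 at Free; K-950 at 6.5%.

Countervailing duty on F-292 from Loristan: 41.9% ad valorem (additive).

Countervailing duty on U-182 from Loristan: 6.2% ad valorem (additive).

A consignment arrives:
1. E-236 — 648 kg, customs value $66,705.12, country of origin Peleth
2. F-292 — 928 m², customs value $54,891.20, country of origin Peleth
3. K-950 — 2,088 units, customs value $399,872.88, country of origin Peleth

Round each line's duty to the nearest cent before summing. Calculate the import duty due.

Line 1 (E-236, Peleth, 648 kg, $66,705.12):
Base rate for E-236 is 1%.
Origin Peleth qualifies under the Seria–Peleth agreement and E-236 is covered: preferential rate Free applies instead.
Duty = $66,705.12 × 0% = $0.00.
Line 2 (F-292, Peleth, 928 m², $54,891.20):
Base rate for F-292 is 34%.
Origin Peleth is the FTA partner but F-292 is not on the preference list; base rate stands.
The additional-duty order on F-292 targets Loristan, not Peleth; it does not apply.
Duty = $54,891.20 × 34% = $18,663.01.
Line 3 (K-950, Peleth, 2,088 units, $399,872.88):
Base rate for K-950 is 15%.
Origin Peleth qualifies under the Seria–Peleth agreement and K-950 is covered: preferential rate 6.5% applies instead.
Duty = $399,872.88 × 6.5% = $25,991.74.
Total = $0.00 + $18,663.01 + $25,991.74 = $44,654.75.

$44,654.75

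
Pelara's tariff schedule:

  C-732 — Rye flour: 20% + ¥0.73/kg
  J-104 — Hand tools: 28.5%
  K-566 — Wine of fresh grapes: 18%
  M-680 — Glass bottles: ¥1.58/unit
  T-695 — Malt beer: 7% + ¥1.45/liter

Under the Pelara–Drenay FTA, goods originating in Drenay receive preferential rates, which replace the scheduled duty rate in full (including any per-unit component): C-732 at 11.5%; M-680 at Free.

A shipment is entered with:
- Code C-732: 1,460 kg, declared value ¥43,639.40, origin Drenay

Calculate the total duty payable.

¥5,018.53

Line 1 (C-732, Drenay, 1,460 kg, ¥43,639.40):
Base rate for C-732 is 20% + ¥0.73/kg.
Origin Drenay qualifies under the Pelara–Drenay agreement and C-732 is covered: preferential rate 11.5% applies instead.
Duty = ¥43,639.40 × 11.5% = ¥5,018.53.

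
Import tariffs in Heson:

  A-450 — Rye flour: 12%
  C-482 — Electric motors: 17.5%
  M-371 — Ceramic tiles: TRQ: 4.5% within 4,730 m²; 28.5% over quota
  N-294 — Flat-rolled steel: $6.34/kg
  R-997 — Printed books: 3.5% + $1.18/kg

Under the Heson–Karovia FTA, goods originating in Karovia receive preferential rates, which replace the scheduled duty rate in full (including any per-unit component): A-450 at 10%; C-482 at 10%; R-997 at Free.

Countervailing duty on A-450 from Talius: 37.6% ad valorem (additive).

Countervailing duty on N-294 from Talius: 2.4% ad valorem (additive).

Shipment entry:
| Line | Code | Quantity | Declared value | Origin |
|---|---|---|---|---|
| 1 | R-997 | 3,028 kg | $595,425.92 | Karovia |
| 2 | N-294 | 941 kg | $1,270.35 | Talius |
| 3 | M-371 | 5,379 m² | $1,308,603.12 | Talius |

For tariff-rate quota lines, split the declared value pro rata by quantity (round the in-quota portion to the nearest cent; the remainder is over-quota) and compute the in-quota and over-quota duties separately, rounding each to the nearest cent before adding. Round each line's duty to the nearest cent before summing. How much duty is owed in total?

$102,776.87

Line 1 (R-997, Karovia, 3,028 kg, $595,425.92):
Base rate for R-997 is 3.5% + $1.18/kg.
Origin Karovia qualifies under the Heson–Karovia agreement and R-997 is covered: preferential rate Free applies instead.
Duty = $595,425.92 × 0% = $0.00.
Line 2 (N-294, Talius, 941 kg, $1,270.35):
Base rate for N-294 is $6.34/kg.
Additional duty on N-294 from Talius: +2.4% ad valorem. Applied ad valorem rate = 2.4%.
Duty = $1,270.35 × 2.4% + 941 × $6.34 = $5,996.43.
Line 3 (M-371, Talius, 5,379 m², $1,308,603.12):
Code M-371 is under a tariff-rate quota (threshold 4,730 m²). In-quota: 4,730 m² at 4.5%; over-quota: 649 m² at 28.5%.
Pro-rata value split: in-quota = $1,308,603.12 × 4,730/5,379 = $1,150,714.40; over-quota = $1,308,603.12 − $1,150,714.40 = $157,888.72.
In-quota duty = $1,150,714.40 × 4.5% = $51,782.15. Over-quota duty = $157,888.72 × 28.5% = $44,998.29.
Line duty = $51,782.15 + $44,998.29 = $96,780.44.
Total = $0.00 + $5,996.43 + $96,780.44 = $102,776.87.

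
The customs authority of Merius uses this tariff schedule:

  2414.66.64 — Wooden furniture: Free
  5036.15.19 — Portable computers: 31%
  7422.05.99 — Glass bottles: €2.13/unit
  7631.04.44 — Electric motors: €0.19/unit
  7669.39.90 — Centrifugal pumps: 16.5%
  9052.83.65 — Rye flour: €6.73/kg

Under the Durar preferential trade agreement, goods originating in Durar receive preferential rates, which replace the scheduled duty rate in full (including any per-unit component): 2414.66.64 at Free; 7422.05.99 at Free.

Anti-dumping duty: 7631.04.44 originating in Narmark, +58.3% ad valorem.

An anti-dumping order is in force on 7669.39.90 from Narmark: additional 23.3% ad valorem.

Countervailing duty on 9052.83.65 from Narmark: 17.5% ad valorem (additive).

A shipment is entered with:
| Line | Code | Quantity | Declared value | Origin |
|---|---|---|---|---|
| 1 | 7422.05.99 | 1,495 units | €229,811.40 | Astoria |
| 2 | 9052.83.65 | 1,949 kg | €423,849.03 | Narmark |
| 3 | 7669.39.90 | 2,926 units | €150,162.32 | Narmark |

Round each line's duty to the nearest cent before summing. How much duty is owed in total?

€150,239.30

Line 1 (7422.05.99, Astoria, 1,495 units, €229,811.40):
Base rate for 7422.05.99 is €2.13/unit.
7422.05.99 has an FTA preferential rate, but origin Astoria is not Durar; base rate stands.
Duty = 1,495 × €2.13 = €3,184.35.
Line 2 (9052.83.65, Narmark, 1,949 kg, €423,849.03):
Base rate for 9052.83.65 is €6.73/kg.
Additional duty on 9052.83.65 from Narmark: +17.5% ad valorem. Applied ad valorem rate = 17.5%.
Duty = €423,849.03 × 17.5% + 1,949 × €6.73 = €87,290.35.
Line 3 (7669.39.90, Narmark, 2,926 units, €150,162.32):
Base rate for 7669.39.90 is 16.5%.
Additional duty on 7669.39.90 from Narmark: +23.3%. Applied ad valorem rate: 16.5% + 23.3% = 39.8%.
Duty = €150,162.32 × 39.8% = €59,764.60.
Total = €3,184.35 + €87,290.35 + €59,764.60 = €150,239.30.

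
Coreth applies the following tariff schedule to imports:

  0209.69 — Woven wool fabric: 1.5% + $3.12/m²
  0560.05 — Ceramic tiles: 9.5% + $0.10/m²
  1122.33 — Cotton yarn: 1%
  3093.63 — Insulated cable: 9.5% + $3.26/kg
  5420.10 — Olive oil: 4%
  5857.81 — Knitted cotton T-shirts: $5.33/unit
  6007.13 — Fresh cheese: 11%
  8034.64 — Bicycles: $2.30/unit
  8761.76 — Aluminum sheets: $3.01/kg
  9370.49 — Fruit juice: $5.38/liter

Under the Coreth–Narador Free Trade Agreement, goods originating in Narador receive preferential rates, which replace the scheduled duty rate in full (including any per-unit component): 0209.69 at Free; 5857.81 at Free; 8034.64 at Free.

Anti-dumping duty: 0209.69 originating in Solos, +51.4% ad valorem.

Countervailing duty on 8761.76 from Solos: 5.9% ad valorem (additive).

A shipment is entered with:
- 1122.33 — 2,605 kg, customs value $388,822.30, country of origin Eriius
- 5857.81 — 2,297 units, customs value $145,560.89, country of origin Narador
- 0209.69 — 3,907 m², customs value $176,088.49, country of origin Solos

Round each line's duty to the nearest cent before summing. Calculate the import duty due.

Line 1 (1122.33, Eriius, 2,605 kg, $388,822.30):
Base rate for 1122.33 is 1%.
Duty = $388,822.30 × 1% = $3,888.22.
Line 2 (5857.81, Narador, 2,297 units, $145,560.89):
Base rate for 5857.81 is $5.33/unit.
Origin Narador qualifies under the Coreth–Narador agreement and 5857.81 is covered: preferential rate Free applies instead.
Duty = $145,560.89 × 0% = $0.00.
Line 3 (0209.69, Solos, 3,907 m², $176,088.49):
Base rate for 0209.69 is 1.5% + $3.12/m².
0209.69 has an FTA preferential rate, but origin Solos is not Narador; base rate stands.
Additional duty on 0209.69 from Solos: +51.4%. Applied ad valorem rate: 1.5% + 51.4% = 52.9%.
Duty = $176,088.49 × 52.9% + 3,907 × $3.12 = $105,340.65.
Total = $3,888.22 + $0.00 + $105,340.65 = $109,228.87.

$109,228.87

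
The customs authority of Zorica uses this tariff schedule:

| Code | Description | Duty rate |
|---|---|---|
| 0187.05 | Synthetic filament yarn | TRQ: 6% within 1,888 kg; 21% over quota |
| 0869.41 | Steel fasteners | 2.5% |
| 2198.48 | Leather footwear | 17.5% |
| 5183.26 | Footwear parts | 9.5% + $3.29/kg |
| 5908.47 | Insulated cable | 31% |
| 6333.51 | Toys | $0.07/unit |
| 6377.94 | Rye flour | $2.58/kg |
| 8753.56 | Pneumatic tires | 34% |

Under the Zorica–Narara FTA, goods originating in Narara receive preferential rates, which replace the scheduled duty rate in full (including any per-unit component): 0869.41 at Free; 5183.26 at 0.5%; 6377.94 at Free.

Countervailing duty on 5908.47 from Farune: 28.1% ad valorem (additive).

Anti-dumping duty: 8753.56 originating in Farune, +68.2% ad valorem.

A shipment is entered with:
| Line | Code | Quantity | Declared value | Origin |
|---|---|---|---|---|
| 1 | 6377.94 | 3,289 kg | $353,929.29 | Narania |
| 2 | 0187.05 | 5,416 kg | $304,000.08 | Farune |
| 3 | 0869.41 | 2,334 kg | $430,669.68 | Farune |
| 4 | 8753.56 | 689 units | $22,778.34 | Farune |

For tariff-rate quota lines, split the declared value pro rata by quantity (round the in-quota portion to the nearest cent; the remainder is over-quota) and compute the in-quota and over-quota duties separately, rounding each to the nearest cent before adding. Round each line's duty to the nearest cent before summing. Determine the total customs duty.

$90,475.82

Line 1 (6377.94, Narania, 3,289 kg, $353,929.29):
Base rate for 6377.94 is $2.58/kg.
6377.94 has an FTA preferential rate, but origin Narania is not Narara; base rate stands.
Duty = 3,289 × $2.58 = $8,485.62.
Line 2 (0187.05, Farune, 5,416 kg, $304,000.08):
Code 0187.05 is under a tariff-rate quota (threshold 1,888 kg). In-quota: 1,888 kg at 6%; over-quota: 3,528 kg at 21%.
Pro-rata value split: in-quota = $304,000.08 × 1,888/5,416 = $105,973.44; over-quota = $304,000.08 − $105,973.44 = $198,026.64.
In-quota duty = $105,973.44 × 6% = $6,358.41. Over-quota duty = $198,026.64 × 21% = $41,585.59.
Line duty = $6,358.41 + $41,585.59 = $47,944.00.
Line 3 (0869.41, Farune, 2,334 kg, $430,669.68):
Base rate for 0869.41 is 2.5%.
0869.41 has an FTA preferential rate, but origin Farune is not Narara; base rate stands.
Duty = $430,669.68 × 2.5% = $10,766.74.
Line 4 (8753.56, Farune, 689 units, $22,778.34):
Base rate for 8753.56 is 34%.
Additional duty on 8753.56 from Farune: +68.2%. Applied ad valorem rate: 34% + 68.2% = 102.2%.
Duty = $22,778.34 × 102.2% = $23,279.46.
Total = $8,485.62 + $47,944.00 + $10,766.74 + $23,279.46 = $90,475.82.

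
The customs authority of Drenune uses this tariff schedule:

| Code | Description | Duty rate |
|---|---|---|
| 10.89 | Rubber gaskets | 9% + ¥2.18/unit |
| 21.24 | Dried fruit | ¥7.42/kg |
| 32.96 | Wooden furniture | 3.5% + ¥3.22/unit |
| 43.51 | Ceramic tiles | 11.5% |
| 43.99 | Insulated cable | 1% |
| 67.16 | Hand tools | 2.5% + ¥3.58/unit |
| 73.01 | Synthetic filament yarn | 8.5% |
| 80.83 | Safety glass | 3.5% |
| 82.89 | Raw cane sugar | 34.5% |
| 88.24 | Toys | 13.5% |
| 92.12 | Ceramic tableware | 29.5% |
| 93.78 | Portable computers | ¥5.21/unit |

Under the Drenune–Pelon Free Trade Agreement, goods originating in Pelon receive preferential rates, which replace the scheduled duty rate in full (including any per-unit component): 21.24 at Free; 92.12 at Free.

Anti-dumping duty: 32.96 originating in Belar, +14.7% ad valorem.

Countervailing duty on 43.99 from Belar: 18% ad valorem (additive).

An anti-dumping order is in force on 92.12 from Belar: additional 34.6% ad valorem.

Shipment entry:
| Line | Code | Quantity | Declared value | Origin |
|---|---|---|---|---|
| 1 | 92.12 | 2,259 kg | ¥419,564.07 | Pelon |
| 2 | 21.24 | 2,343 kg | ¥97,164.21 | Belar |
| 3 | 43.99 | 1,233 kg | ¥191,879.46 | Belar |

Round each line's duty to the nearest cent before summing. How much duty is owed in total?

Line 1 (92.12, Pelon, 2,259 kg, ¥419,564.07):
Base rate for 92.12 is 29.5%.
Origin Pelon qualifies under the Drenune–Pelon agreement and 92.12 is covered: preferential rate Free applies instead.
The additional-duty order on 92.12 targets Belar, not Pelon; it does not apply.
Duty = ¥419,564.07 × 0% = ¥0.00.
Line 2 (21.24, Belar, 2,343 kg, ¥97,164.21):
Base rate for 21.24 is ¥7.42/kg.
21.24 has an FTA preferential rate, but origin Belar is not Pelon; base rate stands.
Duty = 2,343 × ¥7.42 = ¥17,385.06.
Line 3 (43.99, Belar, 1,233 kg, ¥191,879.46):
Base rate for 43.99 is 1%.
Additional duty on 43.99 from Belar: +18%. Applied ad valorem rate: 1% + 18% = 19%.
Duty = ¥191,879.46 × 19% = ¥36,457.10.
Total = ¥0.00 + ¥17,385.06 + ¥36,457.10 = ¥53,842.16.

¥53,842.16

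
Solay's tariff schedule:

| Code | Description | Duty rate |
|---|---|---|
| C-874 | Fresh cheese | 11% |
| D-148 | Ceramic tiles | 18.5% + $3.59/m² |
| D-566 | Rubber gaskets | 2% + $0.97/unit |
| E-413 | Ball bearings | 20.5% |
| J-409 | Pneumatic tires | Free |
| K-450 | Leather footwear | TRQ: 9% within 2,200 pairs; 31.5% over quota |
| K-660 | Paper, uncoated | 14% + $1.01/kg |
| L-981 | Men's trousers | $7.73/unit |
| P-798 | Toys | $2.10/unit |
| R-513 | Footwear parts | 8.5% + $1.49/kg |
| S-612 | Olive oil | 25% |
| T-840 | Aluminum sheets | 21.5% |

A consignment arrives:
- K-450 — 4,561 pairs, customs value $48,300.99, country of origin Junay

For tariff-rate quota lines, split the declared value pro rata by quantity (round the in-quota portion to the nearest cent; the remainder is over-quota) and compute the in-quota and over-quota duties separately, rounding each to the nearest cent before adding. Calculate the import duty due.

$9,972.76

Line 1 (K-450, Junay, 4,561 pairs, $48,300.99):
Code K-450 is under a tariff-rate quota (threshold 2,200 pairs). In-quota: 2,200 pairs at 9%; over-quota: 2,361 pairs at 31.5%.
Pro-rata value split: in-quota = $48,300.99 × 2,200/4,561 = $23,298.00; over-quota = $48,300.99 − $23,298.00 = $25,002.99.
In-quota duty = $23,298.00 × 9% = $2,096.82. Over-quota duty = $25,002.99 × 31.5% = $7,875.94.
Line duty = $2,096.82 + $7,875.94 = $9,972.76.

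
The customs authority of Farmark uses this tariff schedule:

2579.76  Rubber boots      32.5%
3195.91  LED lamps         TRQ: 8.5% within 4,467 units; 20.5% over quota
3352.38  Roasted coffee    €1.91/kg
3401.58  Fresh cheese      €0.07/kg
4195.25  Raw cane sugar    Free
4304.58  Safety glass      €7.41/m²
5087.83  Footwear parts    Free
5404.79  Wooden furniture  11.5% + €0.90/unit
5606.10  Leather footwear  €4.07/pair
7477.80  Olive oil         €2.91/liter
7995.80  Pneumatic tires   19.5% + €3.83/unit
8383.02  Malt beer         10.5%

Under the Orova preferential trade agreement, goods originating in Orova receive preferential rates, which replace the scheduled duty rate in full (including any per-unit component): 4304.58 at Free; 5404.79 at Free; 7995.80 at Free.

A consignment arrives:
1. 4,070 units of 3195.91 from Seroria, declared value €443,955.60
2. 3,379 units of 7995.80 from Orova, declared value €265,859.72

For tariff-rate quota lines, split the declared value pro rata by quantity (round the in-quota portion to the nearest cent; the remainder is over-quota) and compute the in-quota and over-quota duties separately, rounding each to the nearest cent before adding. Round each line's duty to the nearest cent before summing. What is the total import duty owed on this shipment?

€37,736.23

Line 1 (3195.91, Seroria, 4,070 units, €443,955.60):
Code 3195.91 is under a tariff-rate quota (threshold 4,467 units). Quantity 4,070 units is within the quota, so the in-quota rate 8.5% applies to the full value.
Duty = €443,955.60 × 8.5% = €37,736.23.
Line 2 (7995.80, Orova, 3,379 units, €265,859.72):
Base rate for 7995.80 is 19.5% + €3.83/unit.
Origin Orova qualifies under the Farmark–Orova agreement and 7995.80 is covered: preferential rate Free applies instead.
Duty = €265,859.72 × 0% = €0.00.
Total = €37,736.23 + €0.00 = €37,736.23.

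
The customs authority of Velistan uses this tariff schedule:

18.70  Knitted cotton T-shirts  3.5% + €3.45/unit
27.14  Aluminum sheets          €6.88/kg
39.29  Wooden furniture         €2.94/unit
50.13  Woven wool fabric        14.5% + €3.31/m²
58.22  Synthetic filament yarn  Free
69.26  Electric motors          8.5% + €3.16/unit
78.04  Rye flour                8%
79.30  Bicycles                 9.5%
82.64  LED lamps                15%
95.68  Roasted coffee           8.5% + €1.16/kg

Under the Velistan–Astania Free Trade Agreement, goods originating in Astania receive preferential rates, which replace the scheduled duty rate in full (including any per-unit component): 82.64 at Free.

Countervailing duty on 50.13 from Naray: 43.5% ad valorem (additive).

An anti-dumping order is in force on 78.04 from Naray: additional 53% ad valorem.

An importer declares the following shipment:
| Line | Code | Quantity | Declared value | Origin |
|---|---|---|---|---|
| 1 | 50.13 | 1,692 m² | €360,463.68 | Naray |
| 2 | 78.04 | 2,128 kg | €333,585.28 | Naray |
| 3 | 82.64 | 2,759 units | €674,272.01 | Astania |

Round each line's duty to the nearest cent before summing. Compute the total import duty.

€418,156.47

Line 1 (50.13, Naray, 1,692 m², €360,463.68):
Base rate for 50.13 is 14.5% + €3.31/m².
Additional duty on 50.13 from Naray: +43.5%. Applied ad valorem rate: 14.5% + 43.5% = 58%.
Duty = €360,463.68 × 58% + 1,692 × €3.31 = €214,669.45.
Line 2 (78.04, Naray, 2,128 kg, €333,585.28):
Base rate for 78.04 is 8%.
Additional duty on 78.04 from Naray: +53%. Applied ad valorem rate: 8% + 53% = 61%.
Duty = €333,585.28 × 61% = €203,487.02.
Line 3 (82.64, Astania, 2,759 units, €674,272.01):
Base rate for 82.64 is 15%.
Origin Astania qualifies under the Velistan–Astania agreement and 82.64 is covered: preferential rate Free applies instead.
Duty = €674,272.01 × 0% = €0.00.
Total = €214,669.45 + €203,487.02 + €0.00 = €418,156.47.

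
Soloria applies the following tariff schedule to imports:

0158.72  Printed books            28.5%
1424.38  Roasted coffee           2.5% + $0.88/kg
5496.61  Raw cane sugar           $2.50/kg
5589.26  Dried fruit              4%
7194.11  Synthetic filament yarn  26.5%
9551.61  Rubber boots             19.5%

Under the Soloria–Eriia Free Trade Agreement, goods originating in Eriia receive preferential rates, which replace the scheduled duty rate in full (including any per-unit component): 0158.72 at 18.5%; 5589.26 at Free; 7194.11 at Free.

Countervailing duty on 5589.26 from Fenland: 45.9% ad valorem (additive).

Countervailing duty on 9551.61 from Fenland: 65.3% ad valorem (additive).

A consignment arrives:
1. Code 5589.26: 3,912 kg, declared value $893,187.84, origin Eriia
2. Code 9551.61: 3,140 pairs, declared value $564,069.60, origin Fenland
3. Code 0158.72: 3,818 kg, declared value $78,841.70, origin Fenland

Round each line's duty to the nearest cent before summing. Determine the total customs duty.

Line 1 (5589.26, Eriia, 3,912 kg, $893,187.84):
Base rate for 5589.26 is 4%.
Origin Eriia qualifies under the Soloria–Eriia agreement and 5589.26 is covered: preferential rate Free applies instead.
The additional-duty order on 5589.26 targets Fenland, not Eriia; it does not apply.
Duty = $893,187.84 × 0% = $0.00.
Line 2 (9551.61, Fenland, 3,140 pairs, $564,069.60):
Base rate for 9551.61 is 19.5%.
Additional duty on 9551.61 from Fenland: +65.3%. Applied ad valorem rate: 19.5% + 65.3% = 84.8%.
Duty = $564,069.60 × 84.8% = $478,331.02.
Line 3 (0158.72, Fenland, 3,818 kg, $78,841.70):
Base rate for 0158.72 is 28.5%.
0158.72 has an FTA preferential rate, but origin Fenland is not Eriia; base rate stands.
Duty = $78,841.70 × 28.5% = $22,469.88.
Total = $0.00 + $478,331.02 + $22,469.88 = $500,800.90.

$500,800.90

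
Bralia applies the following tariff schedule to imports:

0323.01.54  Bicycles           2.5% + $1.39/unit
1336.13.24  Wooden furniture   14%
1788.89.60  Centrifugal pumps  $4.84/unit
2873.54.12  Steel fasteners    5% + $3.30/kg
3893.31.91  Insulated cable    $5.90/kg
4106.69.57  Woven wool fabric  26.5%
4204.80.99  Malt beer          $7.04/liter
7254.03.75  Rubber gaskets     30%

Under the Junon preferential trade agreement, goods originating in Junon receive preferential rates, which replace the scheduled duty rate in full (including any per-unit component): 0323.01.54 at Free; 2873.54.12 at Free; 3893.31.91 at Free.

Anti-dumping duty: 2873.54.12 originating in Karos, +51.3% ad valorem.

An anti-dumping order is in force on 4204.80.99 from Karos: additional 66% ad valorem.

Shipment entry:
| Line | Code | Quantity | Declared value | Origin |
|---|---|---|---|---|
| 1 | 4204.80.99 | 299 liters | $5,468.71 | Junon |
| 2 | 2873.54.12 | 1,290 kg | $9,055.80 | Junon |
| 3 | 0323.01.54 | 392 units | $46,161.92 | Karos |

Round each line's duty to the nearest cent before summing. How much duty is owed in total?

Line 1 (4204.80.99, Junon, 299 liters, $5,468.71):
Base rate for 4204.80.99 is $7.04/liter.
Origin Junon is the FTA partner but 4204.80.99 is not on the preference list; base rate stands.
The additional-duty order on 4204.80.99 targets Karos, not Junon; it does not apply.
Duty = 299 × $7.04 = $2,104.96.
Line 2 (2873.54.12, Junon, 1,290 kg, $9,055.80):
Base rate for 2873.54.12 is 5% + $3.30/kg.
Origin Junon qualifies under the Bralia–Junon agreement and 2873.54.12 is covered: preferential rate Free applies instead.
The additional-duty order on 2873.54.12 targets Karos, not Junon; it does not apply.
Duty = $9,055.80 × 0% = $0.00.
Line 3 (0323.01.54, Karos, 392 units, $46,161.92):
Base rate for 0323.01.54 is 2.5% + $1.39/unit.
0323.01.54 has an FTA preferential rate, but origin Karos is not Junon; base rate stands.
Duty = $46,161.92 × 2.5% + 392 × $1.39 = $1,698.93.
Total = $2,104.96 + $0.00 + $1,698.93 = $3,803.89.

$3,803.89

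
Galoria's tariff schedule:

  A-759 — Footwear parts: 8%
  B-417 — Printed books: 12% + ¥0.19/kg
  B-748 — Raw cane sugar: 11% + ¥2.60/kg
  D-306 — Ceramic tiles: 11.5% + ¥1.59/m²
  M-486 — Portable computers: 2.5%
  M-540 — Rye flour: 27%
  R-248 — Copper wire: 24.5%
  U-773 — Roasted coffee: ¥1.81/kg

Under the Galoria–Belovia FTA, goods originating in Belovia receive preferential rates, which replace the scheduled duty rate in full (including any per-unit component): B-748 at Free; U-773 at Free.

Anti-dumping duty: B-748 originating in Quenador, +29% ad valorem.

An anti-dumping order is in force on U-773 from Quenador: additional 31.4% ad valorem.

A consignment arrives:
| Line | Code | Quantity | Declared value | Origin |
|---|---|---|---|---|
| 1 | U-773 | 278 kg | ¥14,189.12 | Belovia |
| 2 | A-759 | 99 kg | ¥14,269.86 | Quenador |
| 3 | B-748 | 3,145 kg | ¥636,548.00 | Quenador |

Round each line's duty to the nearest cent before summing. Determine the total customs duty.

Line 1 (U-773, Belovia, 278 kg, ¥14,189.12):
Base rate for U-773 is ¥1.81/kg.
Origin Belovia qualifies under the Galoria–Belovia agreement and U-773 is covered: preferential rate Free applies instead.
The additional-duty order on U-773 targets Quenador, not Belovia; it does not apply.
Duty = ¥14,189.12 × 0% = ¥0.00.
Line 2 (A-759, Quenador, 99 kg, ¥14,269.86):
Base rate for A-759 is 8%.
Duty = ¥14,269.86 × 8% = ¥1,141.59.
Line 3 (B-748, Quenador, 3,145 kg, ¥636,548.00):
Base rate for B-748 is 11% + ¥2.60/kg.
B-748 has an FTA preferential rate, but origin Quenador is not Belovia; base rate stands.
Additional duty on B-748 from Quenador: +29%. Applied ad valorem rate: 11% + 29% = 40%.
Duty = ¥636,548.00 × 40% + 3,145 × ¥2.60 = ¥262,796.20.
Total = ¥0.00 + ¥1,141.59 + ¥262,796.20 = ¥263,937.79.

¥263,937.79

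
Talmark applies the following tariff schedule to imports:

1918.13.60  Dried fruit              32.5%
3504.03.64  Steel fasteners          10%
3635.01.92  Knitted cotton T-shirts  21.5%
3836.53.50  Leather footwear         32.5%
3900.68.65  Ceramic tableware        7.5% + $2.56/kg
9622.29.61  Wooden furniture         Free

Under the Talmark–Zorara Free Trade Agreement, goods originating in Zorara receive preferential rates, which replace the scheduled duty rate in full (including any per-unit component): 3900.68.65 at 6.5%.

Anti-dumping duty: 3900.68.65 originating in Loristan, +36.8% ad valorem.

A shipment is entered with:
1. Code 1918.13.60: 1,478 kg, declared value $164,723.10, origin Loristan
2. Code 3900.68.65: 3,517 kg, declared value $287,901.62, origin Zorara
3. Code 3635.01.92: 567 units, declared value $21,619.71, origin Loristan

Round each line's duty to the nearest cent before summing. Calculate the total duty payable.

Line 1 (1918.13.60, Loristan, 1,478 kg, $164,723.10):
Base rate for 1918.13.60 is 32.5%.
Duty = $164,723.10 × 32.5% = $53,535.01.
Line 2 (3900.68.65, Zorara, 3,517 kg, $287,901.62):
Base rate for 3900.68.65 is 7.5% + $2.56/kg.
Origin Zorara qualifies under the Talmark–Zorara agreement and 3900.68.65 is covered: preferential rate 6.5% applies instead.
The additional-duty order on 3900.68.65 targets Loristan, not Zorara; it does not apply.
Duty = $287,901.62 × 6.5% = $18,713.61.
Line 3 (3635.01.92, Loristan, 567 units, $21,619.71):
Base rate for 3635.01.92 is 21.5%.
Duty = $21,619.71 × 21.5% = $4,648.24.
Total = $53,535.01 + $18,713.61 + $4,648.24 = $76,896.86.

$76,896.86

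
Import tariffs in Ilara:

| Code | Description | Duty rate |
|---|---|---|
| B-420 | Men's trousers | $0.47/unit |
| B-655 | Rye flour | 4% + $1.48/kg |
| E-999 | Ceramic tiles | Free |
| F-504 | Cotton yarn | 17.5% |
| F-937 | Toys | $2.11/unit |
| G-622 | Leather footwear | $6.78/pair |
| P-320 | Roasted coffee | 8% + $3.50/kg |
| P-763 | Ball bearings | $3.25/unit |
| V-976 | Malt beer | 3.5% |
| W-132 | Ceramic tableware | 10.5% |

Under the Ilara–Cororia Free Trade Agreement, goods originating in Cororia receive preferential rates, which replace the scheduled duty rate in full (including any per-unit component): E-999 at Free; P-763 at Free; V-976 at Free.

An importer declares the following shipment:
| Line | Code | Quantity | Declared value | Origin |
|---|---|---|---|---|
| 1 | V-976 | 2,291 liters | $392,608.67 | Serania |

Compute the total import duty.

$13,741.30

Line 1 (V-976, Serania, 2,291 liters, $392,608.67):
Base rate for V-976 is 3.5%.
V-976 has an FTA preferential rate, but origin Serania is not Cororia; base rate stands.
Duty = $392,608.67 × 3.5% = $13,741.30.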